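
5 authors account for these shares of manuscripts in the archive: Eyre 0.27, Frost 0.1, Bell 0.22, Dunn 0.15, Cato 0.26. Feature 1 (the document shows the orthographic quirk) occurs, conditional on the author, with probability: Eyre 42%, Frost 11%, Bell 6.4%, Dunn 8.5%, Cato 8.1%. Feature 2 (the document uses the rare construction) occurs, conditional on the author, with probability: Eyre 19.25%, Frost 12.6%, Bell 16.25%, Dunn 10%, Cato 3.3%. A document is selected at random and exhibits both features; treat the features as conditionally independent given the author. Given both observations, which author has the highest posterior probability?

Prior × likelihood for each hypothesis:
  Eyre: 0.27 × 0.42 × 0.1925 = 0.0218295
  Frost: 0.1 × 0.11 × 0.126 = 0.001386
  Bell: 0.22 × 0.064 × 0.1625 = 0.002288
  Dunn: 0.15 × 0.085 × 0.1 = 0.001275
  Cato: 0.26 × 0.081 × 0.033 = 0.00069498
Normalizing constant = 0.02747348.
Largest term belongs to Eyre, so Eyre is most probable.

Eyre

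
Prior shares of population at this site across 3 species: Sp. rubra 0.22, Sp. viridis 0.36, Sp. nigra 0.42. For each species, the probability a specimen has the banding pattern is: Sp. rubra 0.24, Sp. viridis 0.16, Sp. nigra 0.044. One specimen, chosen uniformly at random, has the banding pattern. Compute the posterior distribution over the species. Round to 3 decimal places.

Sp. rubra 0.410, Sp. viridis 0.447, Sp. nigra 0.143

Prior × likelihood for each hypothesis:
  Sp. rubra: 0.22 × 0.24 = 0.0528
  Sp. viridis: 0.36 × 0.16 = 0.0576
  Sp. nigra: 0.42 × 0.044 = 0.01848
Sum = 0.12888.
P(Sp. rubra | banded) = 0.0528/0.12888 ≈ 0.410
P(Sp. viridis | banded) = 0.0576/0.12888 ≈ 0.447
P(Sp. nigra | banded) = 0.01848/0.12888 ≈ 0.143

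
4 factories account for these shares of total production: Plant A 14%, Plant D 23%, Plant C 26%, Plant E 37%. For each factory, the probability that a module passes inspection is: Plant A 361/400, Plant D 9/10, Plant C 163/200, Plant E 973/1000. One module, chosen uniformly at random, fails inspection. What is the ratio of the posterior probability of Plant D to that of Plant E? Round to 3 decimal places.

2.302

Taking complements, P(nonconforming | each) = Plant A 0.0975, Plant D 0.1, Plant C 0.185, Plant E 0.027.
By Bayes' rule, posterior ∝ prior × likelihood:
  Plant A: 0.14 × 0.0975 = 0.01365
  Plant D: 0.23 × 0.1 = 0.023
  Plant C: 0.26 × 0.185 = 0.0481
  Plant E: 0.37 × 0.027 = 0.00999
Total = 0.09474.
The ratio is 0.023 / 0.00999 (the normalizer cancels) = 2.302.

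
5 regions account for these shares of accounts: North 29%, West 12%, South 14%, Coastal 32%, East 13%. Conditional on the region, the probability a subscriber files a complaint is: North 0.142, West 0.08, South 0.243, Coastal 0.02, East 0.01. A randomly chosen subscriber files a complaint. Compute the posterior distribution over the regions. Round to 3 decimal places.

Unnormalized posteriors (prior × likelihood):
  North: 0.29 × 0.142 = 0.04118
  West: 0.12 × 0.08 = 0.0096
  South: 0.14 × 0.243 = 0.03402
  Coastal: 0.32 × 0.02 = 0.0064
  East: 0.13 × 0.01 = 0.0013
Normalizing constant = 0.0925.
P(North | complaint) = 0.04118/0.0925 ≈ 0.445
P(West | complaint) = 0.0096/0.0925 ≈ 0.104
P(South | complaint) = 0.03402/0.0925 ≈ 0.368
P(Coastal | complaint) = 0.0064/0.0925 ≈ 0.069
P(East | complaint) = 0.0013/0.0925 ≈ 0.014

North 0.445, West 0.104, South 0.368, Coastal 0.069, East 0.014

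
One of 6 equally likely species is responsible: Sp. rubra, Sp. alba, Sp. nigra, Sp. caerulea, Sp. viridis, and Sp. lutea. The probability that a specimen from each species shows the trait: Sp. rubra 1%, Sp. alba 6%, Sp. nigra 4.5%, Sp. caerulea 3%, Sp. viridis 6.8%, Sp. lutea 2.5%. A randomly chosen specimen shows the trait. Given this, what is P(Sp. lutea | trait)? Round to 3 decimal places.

Since the prior is uniform, the posterior is proportional to the likelihood:
  Sp. rubra: 0.01
  Sp. alba: 0.06
  Sp. nigra: 0.045
  Sp. caerulea: 0.03
  Sp. viridis: 0.068
  Sp. lutea: 0.025
Total = 0.238.
P(Sp. lutea | evidence) = 0.025 / 0.238 ≈ 0.105.

0.105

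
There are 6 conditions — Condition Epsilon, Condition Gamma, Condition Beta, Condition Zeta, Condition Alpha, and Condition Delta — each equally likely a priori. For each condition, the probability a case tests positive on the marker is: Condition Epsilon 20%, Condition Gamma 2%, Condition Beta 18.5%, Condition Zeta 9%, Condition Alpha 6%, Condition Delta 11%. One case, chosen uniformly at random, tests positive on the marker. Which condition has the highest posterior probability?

With a uniform prior (1/6 each), posterior ∝ likelihood:
  Condition Epsilon: 0.2
  Condition Gamma: 0.02
  Condition Beta: 0.185
  Condition Zeta: 0.09
  Condition Alpha: 0.06
  Condition Delta: 0.11
Sum = 0.665.
Largest term belongs to Condition Epsilon, so Condition Epsilon is most probable.

Condition Epsilon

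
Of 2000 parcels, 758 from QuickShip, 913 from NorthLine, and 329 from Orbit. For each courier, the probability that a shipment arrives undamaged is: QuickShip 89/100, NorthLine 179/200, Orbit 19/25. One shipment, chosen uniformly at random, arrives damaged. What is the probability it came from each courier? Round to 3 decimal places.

QuickShip 0.323, NorthLine 0.371, Orbit 0.306

Taking complements, P(damaged | each) = QuickShip 0.11, NorthLine 0.105, Orbit 0.24.
Compute prior × likelihood for every hypothesis:
  QuickShip: 0.379 × 0.11 = 0.04169
  NorthLine: 0.4565 × 0.105 = 0.0479325
  Orbit: 0.1645 × 0.24 = 0.03948
Normalizing constant = 0.1291025.
P(QuickShip | damaged) = 0.04169/0.1291025 ≈ 0.323
P(NorthLine | damaged) = 0.0479325/0.1291025 ≈ 0.371
P(Orbit | damaged) = 0.03948/0.1291025 ≈ 0.306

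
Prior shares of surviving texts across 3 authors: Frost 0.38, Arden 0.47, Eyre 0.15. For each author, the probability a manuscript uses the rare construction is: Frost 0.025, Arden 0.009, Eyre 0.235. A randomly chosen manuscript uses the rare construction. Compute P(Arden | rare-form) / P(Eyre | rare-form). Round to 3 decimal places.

0.120

Compute prior × likelihood for every hypothesis:
  Frost: 0.38 × 0.025 = 0.0095
  Arden: 0.47 × 0.009 = 0.00423
  Eyre: 0.15 × 0.235 = 0.03525
Total = 0.04898.
The ratio is 0.00423 / 0.03525 (the normalizer cancels) = 0.120.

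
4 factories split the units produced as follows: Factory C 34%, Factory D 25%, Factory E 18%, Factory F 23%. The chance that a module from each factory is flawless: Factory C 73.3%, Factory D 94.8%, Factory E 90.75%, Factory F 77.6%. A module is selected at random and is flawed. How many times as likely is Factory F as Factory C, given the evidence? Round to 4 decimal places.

0.5675

Taking complements, P(flawed | each) = Factory C 0.267, Factory D 0.052, Factory E 0.0925, Factory F 0.224.
By Bayes' rule, posterior ∝ prior × likelihood:
  Factory C: 0.34 × 0.267 = 0.09078
  Factory D: 0.25 × 0.052 = 0.013
  Factory E: 0.18 × 0.0925 = 0.01665
  Factory F: 0.23 × 0.224 = 0.05152
Sum = 0.17195.
The ratio is 0.05152 / 0.09078 (the normalizer cancels) = 0.5675.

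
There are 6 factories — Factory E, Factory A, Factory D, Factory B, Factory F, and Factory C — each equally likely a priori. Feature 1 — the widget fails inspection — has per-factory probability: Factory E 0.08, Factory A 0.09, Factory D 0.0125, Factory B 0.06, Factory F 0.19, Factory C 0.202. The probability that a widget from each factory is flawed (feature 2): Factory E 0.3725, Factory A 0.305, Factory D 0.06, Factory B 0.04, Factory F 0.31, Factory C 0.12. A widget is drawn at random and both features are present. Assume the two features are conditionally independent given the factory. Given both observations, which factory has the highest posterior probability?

Since the prior is uniform, the posterior is proportional to the likelihood:
  Factory E: 0.08 × 0.3725 = 0.0298
  Factory A: 0.09 × 0.305 = 0.02745
  Factory D: 0.0125 × 0.06 = 0.00075
  Factory B: 0.06 × 0.04 = 0.0024
  Factory F: 0.19 × 0.31 = 0.0589
  Factory C: 0.202 × 0.12 = 0.02424
Normalizing constant = 0.14354.
Largest term belongs to Factory F, so Factory F is most probable.

Factory F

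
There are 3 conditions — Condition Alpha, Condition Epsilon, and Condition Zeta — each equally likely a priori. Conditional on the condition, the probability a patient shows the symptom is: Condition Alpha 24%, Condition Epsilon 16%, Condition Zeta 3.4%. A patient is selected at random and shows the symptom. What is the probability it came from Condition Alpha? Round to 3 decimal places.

0.553

With a uniform prior (1/3 each), posterior ∝ likelihood:
  Condition Alpha: 0.24
  Condition Epsilon: 0.16
  Condition Zeta: 0.034
Total = 0.434.
P(Condition Alpha | evidence) = 0.24 / 0.434 ≈ 0.553.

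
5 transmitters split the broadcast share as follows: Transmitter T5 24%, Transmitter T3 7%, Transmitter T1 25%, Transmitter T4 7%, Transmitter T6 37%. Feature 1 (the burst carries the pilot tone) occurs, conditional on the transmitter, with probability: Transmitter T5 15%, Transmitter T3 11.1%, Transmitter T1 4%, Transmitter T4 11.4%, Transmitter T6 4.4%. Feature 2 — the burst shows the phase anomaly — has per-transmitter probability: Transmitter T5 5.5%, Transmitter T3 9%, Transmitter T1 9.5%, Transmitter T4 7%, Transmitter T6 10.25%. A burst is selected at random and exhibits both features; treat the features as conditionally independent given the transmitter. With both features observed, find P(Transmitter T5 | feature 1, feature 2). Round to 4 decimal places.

0.3381

By Bayes' rule, posterior ∝ prior × likelihood:
  Transmitter T5: 0.24 × 0.15 × 0.055 = 0.00198
  Transmitter T3: 0.07 × 0.111 × 0.09 = 0.0006993
  Transmitter T1: 0.25 × 0.04 × 0.095 = 0.00095
  Transmitter T4: 0.07 × 0.114 × 0.07 = 0.0005586
  Transmitter T6: 0.37 × 0.044 × 0.1025 = 0.0016687
Sum = 0.0058566.
P(Transmitter T5 | evidence) = 0.00198 / 0.0058566 ≈ 0.3381.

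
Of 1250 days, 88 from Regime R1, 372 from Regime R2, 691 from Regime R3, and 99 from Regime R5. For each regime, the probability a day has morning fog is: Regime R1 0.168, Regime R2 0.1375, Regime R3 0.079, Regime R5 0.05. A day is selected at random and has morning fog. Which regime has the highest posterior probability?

Regime R3

Prior × likelihood for each hypothesis:
  Regime R1: 0.0704 × 0.168 = 0.0118272
  Regime R2: 0.2976 × 0.1375 = 0.04092
  Regime R3: 0.5528 × 0.079 = 0.0436712
  Regime R5: 0.0792 × 0.05 = 0.00396
Normalizing constant = 0.1003784.
Largest term belongs to Regime R3, so Regime R3 is most probable.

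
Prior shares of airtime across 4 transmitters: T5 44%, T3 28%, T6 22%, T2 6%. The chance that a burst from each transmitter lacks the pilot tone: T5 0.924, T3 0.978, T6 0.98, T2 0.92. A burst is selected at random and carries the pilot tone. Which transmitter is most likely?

Taking complements, P(pilot | each) = T5 0.076, T3 0.022, T6 0.02, T2 0.08.
Prior × likelihood for each hypothesis:
  T5: 0.44 × 0.076 = 0.03344
  T3: 0.28 × 0.022 = 0.00616
  T6: 0.22 × 0.02 = 0.0044
  T2: 0.06 × 0.08 = 0.0048
Normalizing constant = 0.0488.
Largest term belongs to T5, so T5 is most probable.

T5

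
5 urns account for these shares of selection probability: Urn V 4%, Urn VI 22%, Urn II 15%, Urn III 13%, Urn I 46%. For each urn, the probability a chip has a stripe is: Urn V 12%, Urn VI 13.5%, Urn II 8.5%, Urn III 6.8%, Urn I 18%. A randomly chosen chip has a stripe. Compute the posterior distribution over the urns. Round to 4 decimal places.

Urn V 0.0346, Urn VI 0.2138, Urn II 0.0918, Urn III 0.0636, Urn I 0.5962

By Bayes' rule, posterior ∝ prior × likelihood:
  Urn V: 0.04 × 0.12 = 0.0048
  Urn VI: 0.22 × 0.135 = 0.0297
  Urn II: 0.15 × 0.085 = 0.01275
  Urn III: 0.13 × 0.068 = 0.00884
  Urn I: 0.46 × 0.18 = 0.0828
Sum = 0.13889.
P(Urn V | striped) = 0.0048/0.13889 ≈ 0.0346
P(Urn VI | striped) = 0.0297/0.13889 ≈ 0.2138
P(Urn II | striped) = 0.01275/0.13889 ≈ 0.0918
P(Urn III | striped) = 0.00884/0.13889 ≈ 0.0636
P(Urn I | striped) = 0.0828/0.13889 ≈ 0.5962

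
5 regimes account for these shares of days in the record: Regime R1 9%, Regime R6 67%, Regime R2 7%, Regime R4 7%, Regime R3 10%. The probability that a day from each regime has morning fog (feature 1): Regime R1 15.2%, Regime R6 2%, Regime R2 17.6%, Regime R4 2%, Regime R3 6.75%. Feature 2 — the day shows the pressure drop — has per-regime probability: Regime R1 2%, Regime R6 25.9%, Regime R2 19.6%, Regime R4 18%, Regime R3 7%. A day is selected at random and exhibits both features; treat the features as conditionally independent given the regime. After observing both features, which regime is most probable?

Regime R6

By Bayes' rule, posterior ∝ prior × likelihood:
  Regime R1: 0.09 × 0.152 × 0.02 = 0.0002736
  Regime R6: 0.67 × 0.02 × 0.259 = 0.0034706
  Regime R2: 0.07 × 0.176 × 0.196 = 0.00241472
  Regime R4: 0.07 × 0.02 × 0.18 = 0.000252
  Regime R3: 0.1 × 0.0675 × 0.07 = 0.0004725
Total = 0.00688342.
Largest term belongs to Regime R6, so Regime R6 is most probable.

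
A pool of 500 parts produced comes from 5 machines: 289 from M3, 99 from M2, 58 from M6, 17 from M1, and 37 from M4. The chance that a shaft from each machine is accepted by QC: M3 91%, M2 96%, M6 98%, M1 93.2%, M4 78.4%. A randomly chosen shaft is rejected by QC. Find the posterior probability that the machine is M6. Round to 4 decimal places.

0.0288

Taking complements, P(rejected | each) = M3 0.09, M2 0.04, M6 0.02, M1 0.068, M4 0.216.
Prior × likelihood for each hypothesis:
  M3: 0.578 × 0.09 = 0.05202
  M2: 0.198 × 0.04 = 0.00792
  M6: 0.116 × 0.02 = 0.00232
  M1: 0.034 × 0.068 = 0.002312
  M4: 0.074 × 0.216 = 0.015984
Sum = 0.080556.
P(M6 | evidence) = 0.00232 / 0.080556 ≈ 0.0288.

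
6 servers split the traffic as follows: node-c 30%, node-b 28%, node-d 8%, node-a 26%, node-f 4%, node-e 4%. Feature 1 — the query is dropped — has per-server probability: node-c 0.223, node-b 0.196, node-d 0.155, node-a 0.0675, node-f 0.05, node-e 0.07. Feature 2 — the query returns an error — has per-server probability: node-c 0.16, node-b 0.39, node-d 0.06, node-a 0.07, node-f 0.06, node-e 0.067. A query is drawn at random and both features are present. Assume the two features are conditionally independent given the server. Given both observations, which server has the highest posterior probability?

node-b

Compute prior × likelihood for every hypothesis:
  node-c: 0.3 × 0.223 × 0.16 = 0.010704
  node-b: 0.28 × 0.196 × 0.39 = 0.0214032
  node-d: 0.08 × 0.155 × 0.06 = 0.000744
  node-a: 0.26 × 0.0675 × 0.07 = 0.0012285
  node-f: 0.04 × 0.05 × 0.06 = 0.00012
  node-e: 0.04 × 0.07 × 0.067 = 0.0001876
Total = 0.0343873.
Largest term belongs to node-b, so node-b is most probable.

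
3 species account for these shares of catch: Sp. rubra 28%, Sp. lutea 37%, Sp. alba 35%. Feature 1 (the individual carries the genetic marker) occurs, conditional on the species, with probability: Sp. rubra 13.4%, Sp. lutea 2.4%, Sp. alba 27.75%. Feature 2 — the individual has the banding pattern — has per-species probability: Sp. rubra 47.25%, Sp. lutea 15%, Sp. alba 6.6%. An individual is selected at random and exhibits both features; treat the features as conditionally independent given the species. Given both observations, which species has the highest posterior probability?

Prior × likelihood for each hypothesis:
  Sp. rubra: 0.28 × 0.134 × 0.4725 = 0.0177282
  Sp. lutea: 0.37 × 0.024 × 0.15 = 0.001332
  Sp. alba: 0.35 × 0.2775 × 0.066 = 0.00641025
Normalizing constant = 0.02547045.
Largest term belongs to Sp. rubra, so Sp. rubra is most probable.

Sp. rubra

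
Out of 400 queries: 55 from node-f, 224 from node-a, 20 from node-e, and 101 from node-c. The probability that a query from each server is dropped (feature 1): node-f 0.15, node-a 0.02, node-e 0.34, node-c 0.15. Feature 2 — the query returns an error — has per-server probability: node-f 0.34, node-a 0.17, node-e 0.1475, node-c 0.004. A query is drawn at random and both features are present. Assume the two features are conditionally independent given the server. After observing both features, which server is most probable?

node-f

Compute prior × likelihood for every hypothesis:
  node-f: 0.1375 × 0.15 × 0.34 = 0.0070125
  node-a: 0.56 × 0.02 × 0.17 = 0.001904
  node-e: 0.05 × 0.34 × 0.1475 = 0.0025075
  node-c: 0.2525 × 0.15 × 0.004 = 0.0001515
Total = 0.0115755.
Largest term belongs to node-f, so node-f is most probable.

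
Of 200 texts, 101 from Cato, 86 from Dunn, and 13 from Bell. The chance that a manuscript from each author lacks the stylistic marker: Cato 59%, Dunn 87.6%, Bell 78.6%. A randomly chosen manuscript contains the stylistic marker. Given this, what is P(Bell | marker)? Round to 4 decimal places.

Taking complements, P(marker | each) = Cato 0.41, Dunn 0.124, Bell 0.214.
Unnormalized posteriors (prior × likelihood):
  Cato: 0.505 × 0.41 = 0.20705
  Dunn: 0.43 × 0.124 = 0.05332
  Bell: 0.065 × 0.214 = 0.01391
Total = 0.27428.
P(Bell | evidence) = 0.01391 / 0.27428 ≈ 0.0507.

0.0507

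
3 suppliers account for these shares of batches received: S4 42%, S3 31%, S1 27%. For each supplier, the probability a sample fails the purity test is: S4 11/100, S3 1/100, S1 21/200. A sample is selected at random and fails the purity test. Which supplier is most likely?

Unnormalized posteriors (prior × likelihood):
  S4: 0.42 × 0.11 = 0.0462
  S3: 0.31 × 0.01 = 0.0031
  S1: 0.27 × 0.105 = 0.02835
Normalizing constant = 0.07765.
Largest term belongs to S4, so S4 is most probable.

S4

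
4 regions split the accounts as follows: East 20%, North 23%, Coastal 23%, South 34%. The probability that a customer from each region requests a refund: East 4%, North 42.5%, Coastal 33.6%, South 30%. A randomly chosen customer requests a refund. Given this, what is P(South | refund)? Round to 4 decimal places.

0.3579

Unnormalized posteriors (prior × likelihood):
  East: 0.2 × 0.04 = 0.008
  North: 0.23 × 0.425 = 0.09775
  Coastal: 0.23 × 0.336 = 0.07728
  South: 0.34 × 0.3 = 0.102
Total = 0.28503.
P(South | evidence) = 0.102 / 0.28503 ≈ 0.3579.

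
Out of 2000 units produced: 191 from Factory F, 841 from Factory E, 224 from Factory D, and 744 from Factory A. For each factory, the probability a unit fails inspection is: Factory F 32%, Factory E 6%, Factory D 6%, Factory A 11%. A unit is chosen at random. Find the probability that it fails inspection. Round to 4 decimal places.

Unnormalized posteriors (prior × likelihood):
  Factory F: 0.0955 × 0.32 = 0.03056
  Factory E: 0.4205 × 0.06 = 0.02523
  Factory D: 0.112 × 0.06 = 0.00672
  Factory A: 0.372 × 0.11 = 0.04092
P(nonconforming) = 0.03056 + 0.02523 + 0.00672 + 0.04092 = 0.10343 → 0.1034.

0.1034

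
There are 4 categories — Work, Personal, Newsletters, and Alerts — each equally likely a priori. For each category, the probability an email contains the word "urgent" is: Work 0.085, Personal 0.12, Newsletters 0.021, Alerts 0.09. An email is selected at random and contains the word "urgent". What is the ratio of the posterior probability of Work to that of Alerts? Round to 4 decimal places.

Since the prior is uniform, the posterior is proportional to the likelihood:
  Work: 0.085
  Personal: 0.12
  Newsletters: 0.021
  Alerts: 0.09
Normalizing constant = 0.316.
The ratio is 0.085 / 0.09 (the normalizer cancels) = 0.9444.

0.9444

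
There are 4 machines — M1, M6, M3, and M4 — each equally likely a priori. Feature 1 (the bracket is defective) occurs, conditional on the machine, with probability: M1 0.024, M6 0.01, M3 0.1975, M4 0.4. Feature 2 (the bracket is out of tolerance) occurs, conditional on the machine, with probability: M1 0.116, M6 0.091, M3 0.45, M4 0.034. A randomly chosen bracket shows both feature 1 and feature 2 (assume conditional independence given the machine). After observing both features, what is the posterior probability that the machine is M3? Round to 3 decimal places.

With a uniform prior (1/4 each), posterior ∝ likelihood:
  M1: 0.024 × 0.116 = 0.002784
  M6: 0.01 × 0.091 = 0.00091
  M3: 0.1975 × 0.45 = 0.088875
  M4: 0.4 × 0.034 = 0.0136
Normalizing constant = 0.106169.
P(M3 | evidence) = 0.088875 / 0.106169 ≈ 0.837.

0.837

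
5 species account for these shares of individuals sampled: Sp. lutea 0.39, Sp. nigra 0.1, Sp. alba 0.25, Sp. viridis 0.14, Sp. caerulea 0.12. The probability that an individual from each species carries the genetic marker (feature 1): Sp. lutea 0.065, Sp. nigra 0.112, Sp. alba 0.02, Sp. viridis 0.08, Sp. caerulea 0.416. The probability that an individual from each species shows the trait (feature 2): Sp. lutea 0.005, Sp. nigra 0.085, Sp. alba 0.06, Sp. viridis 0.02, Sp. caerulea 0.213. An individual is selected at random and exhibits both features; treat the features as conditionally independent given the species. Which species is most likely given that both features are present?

Sp. caerulea

Compute prior × likelihood for every hypothesis:
  Sp. lutea: 0.39 × 0.065 × 0.005 = 0.00012675
  Sp. nigra: 0.1 × 0.112 × 0.085 = 0.000952
  Sp. alba: 0.25 × 0.02 × 0.06 = 0.0003
  Sp. viridis: 0.14 × 0.08 × 0.02 = 0.000224
  Sp. caerulea: 0.12 × 0.416 × 0.213 = 0.01063296
Normalizing constant = 0.01223571.
Largest term belongs to Sp. caerulea, so Sp. caerulea is most probable.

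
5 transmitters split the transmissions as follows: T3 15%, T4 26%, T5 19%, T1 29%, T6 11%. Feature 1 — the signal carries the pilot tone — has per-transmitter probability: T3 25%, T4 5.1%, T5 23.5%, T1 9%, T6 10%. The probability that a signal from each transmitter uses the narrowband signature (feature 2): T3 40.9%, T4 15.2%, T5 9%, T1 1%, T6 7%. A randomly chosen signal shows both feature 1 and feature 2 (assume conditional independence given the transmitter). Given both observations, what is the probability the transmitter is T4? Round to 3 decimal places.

Unnormalized posteriors (prior × likelihood):
  T3: 0.15 × 0.25 × 0.409 = 0.0153375
  T4: 0.26 × 0.051 × 0.152 = 0.00201552
  T5: 0.19 × 0.235 × 0.09 = 0.0040185
  T1: 0.29 × 0.09 × 0.01 = 0.000261
  T6: 0.11 × 0.1 × 0.07 = 0.00077
Total = 0.02240252.
P(T4 | evidence) = 0.00201552 / 0.02240252 ≈ 0.090.

0.090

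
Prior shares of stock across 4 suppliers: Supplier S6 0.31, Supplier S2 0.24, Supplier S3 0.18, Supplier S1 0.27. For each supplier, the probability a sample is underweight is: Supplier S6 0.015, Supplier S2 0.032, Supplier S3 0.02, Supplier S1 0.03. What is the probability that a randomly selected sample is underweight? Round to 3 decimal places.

By Bayes' rule, posterior ∝ prior × likelihood:
  Supplier S6: 0.31 × 0.015 = 0.00465
  Supplier S2: 0.24 × 0.032 = 0.00768
  Supplier S3: 0.18 × 0.02 = 0.0036
  Supplier S1: 0.27 × 0.03 = 0.0081
P(underweight) = 0.00465 + 0.00768 + 0.0036 + 0.0081 = 0.02403 → 0.024.

0.024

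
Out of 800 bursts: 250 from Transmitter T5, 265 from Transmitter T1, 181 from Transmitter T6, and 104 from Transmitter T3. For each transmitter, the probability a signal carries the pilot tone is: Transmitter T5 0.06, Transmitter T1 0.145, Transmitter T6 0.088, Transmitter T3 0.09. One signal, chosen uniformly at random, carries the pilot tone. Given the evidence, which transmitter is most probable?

Prior × likelihood for each hypothesis:
  Transmitter T5: 0.3125 × 0.06 = 0.01875
  Transmitter T1: 0.33125 × 0.145 = 0.04803125
  Transmitter T6: 0.22625 × 0.088 = 0.01991
  Transmitter T3: 0.13 × 0.09 = 0.0117
Total = 0.09839125.
Largest term belongs to Transmitter T1, so Transmitter T1 is most probable.

Transmitter T1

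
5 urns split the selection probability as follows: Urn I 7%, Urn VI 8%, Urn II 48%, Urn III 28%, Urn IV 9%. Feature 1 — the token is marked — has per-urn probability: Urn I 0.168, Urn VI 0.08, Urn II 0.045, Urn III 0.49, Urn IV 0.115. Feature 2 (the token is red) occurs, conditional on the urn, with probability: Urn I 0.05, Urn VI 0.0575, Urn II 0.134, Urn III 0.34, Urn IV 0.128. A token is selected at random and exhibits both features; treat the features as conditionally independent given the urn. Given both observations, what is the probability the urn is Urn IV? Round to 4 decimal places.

Compute prior × likelihood for every hypothesis:
  Urn I: 0.07 × 0.168 × 0.05 = 0.000588
  Urn VI: 0.08 × 0.08 × 0.0575 = 0.000368
  Urn II: 0.48 × 0.045 × 0.134 = 0.0028944
  Urn III: 0.28 × 0.49 × 0.34 = 0.046648
  Urn IV: 0.09 × 0.115 × 0.128 = 0.0013248
Normalizing constant = 0.0518232.
P(Urn IV | evidence) = 0.0013248 / 0.0518232 ≈ 0.0256.

0.0256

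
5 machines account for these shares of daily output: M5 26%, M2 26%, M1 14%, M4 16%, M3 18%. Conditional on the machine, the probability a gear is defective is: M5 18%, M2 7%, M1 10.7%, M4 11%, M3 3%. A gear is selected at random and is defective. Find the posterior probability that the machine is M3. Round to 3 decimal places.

0.052

Prior × likelihood for each hypothesis:
  M5: 0.26 × 0.18 = 0.0468
  M2: 0.26 × 0.07 = 0.0182
  M1: 0.14 × 0.107 = 0.01498
  M4: 0.16 × 0.11 = 0.0176
  M3: 0.18 × 0.03 = 0.0054
Normalizing constant = 0.10298.
P(M3 | evidence) = 0.0054 / 0.10298 ≈ 0.052.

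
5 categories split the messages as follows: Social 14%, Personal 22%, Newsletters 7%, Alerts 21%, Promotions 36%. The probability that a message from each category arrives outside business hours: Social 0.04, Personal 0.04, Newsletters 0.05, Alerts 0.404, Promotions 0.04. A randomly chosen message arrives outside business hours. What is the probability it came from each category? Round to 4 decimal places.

Unnormalized posteriors (prior × likelihood):
  Social: 0.14 × 0.04 = 0.0056
  Personal: 0.22 × 0.04 = 0.0088
  Newsletters: 0.07 × 0.05 = 0.0035
  Alerts: 0.21 × 0.404 = 0.08484
  Promotions: 0.36 × 0.04 = 0.0144
Normalizing constant = 0.11714.
P(Social | off-hours) = 0.0056/0.11714 ≈ 0.0478
P(Personal | off-hours) = 0.0088/0.11714 ≈ 0.0751
P(Newsletters | off-hours) = 0.0035/0.11714 ≈ 0.0299
P(Alerts | off-hours) = 0.08484/0.11714 ≈ 0.7243
P(Promotions | off-hours) = 0.0144/0.11714 ≈ 0.1229
(Check: 0.0478+0.0751+0.0299+0.7243+0.1229 = 1.0000.)

Social 0.0478, Personal 0.0751, Newsletters 0.0299, Alerts 0.7243, Promotions 0.1229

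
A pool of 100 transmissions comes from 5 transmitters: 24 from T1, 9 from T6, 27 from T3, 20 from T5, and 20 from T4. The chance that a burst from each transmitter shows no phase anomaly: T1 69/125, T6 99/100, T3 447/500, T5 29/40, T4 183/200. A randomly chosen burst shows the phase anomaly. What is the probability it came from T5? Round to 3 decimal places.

0.263

Taking complements, P(anomaly | each) = T1 0.448, T6 0.01, T3 0.106, T5 0.275, T4 0.085.
Unnormalized posteriors (prior × likelihood):
  T1: 0.24 × 0.448 = 0.10752
  T6: 0.09 × 0.01 = 0.0009
  T3: 0.27 × 0.106 = 0.02862
  T5: 0.2 × 0.275 = 0.055
  T4: 0.2 × 0.085 = 0.017
Total = 0.20904.
P(T5 | evidence) = 0.055 / 0.20904 ≈ 0.263.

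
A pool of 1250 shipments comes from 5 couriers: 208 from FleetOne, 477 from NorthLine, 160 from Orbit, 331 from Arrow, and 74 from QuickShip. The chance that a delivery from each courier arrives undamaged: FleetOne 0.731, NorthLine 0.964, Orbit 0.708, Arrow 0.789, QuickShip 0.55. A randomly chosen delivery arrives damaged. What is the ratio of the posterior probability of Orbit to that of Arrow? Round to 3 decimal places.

Taking complements, P(damaged | each) = FleetOne 0.269, NorthLine 0.036, Orbit 0.292, Arrow 0.211, QuickShip 0.45.
Unnormalized posteriors (prior × likelihood):
  FleetOne: 0.1664 × 0.269 = 0.0447616
  NorthLine: 0.3816 × 0.036 = 0.0137376
  Orbit: 0.128 × 0.292 = 0.037376
  Arrow: 0.2648 × 0.211 = 0.0558728
  QuickShip: 0.0592 × 0.45 = 0.02664
Total = 0.178388.
The ratio is 0.037376 / 0.0558728 (the normalizer cancels) = 0.669.

0.669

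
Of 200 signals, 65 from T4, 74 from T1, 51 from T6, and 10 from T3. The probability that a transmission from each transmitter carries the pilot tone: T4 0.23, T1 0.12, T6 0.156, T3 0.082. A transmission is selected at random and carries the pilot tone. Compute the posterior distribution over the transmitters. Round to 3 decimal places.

T4 0.459, T1 0.272, T6 0.244, T3 0.025

Unnormalized posteriors (prior × likelihood):
  T4: 0.325 × 0.23 = 0.07475
  T1: 0.37 × 0.12 = 0.0444
  T6: 0.255 × 0.156 = 0.03978
  T3: 0.05 × 0.082 = 0.0041
Total = 0.16303.
P(T4 | pilot) = 0.07475/0.16303 ≈ 0.459
P(T1 | pilot) = 0.0444/0.16303 ≈ 0.272
P(T6 | pilot) = 0.03978/0.16303 ≈ 0.244
P(T3 | pilot) = 0.0041/0.16303 ≈ 0.025
(Check: 0.459+0.272+0.244+0.025 = 1.000.)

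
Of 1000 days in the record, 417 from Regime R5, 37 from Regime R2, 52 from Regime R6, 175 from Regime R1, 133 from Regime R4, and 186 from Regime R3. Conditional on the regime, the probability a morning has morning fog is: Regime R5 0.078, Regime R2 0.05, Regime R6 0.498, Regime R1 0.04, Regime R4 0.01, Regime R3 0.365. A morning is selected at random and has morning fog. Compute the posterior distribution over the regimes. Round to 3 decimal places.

Regime R5 0.238, Regime R2 0.014, Regime R6 0.190, Regime R1 0.051, Regime R4 0.010, Regime R3 0.497

By Bayes' rule, posterior ∝ prior × likelihood:
  Regime R5: 0.417 × 0.078 = 0.032526
  Regime R2: 0.037 × 0.05 = 0.00185
  Regime R6: 0.052 × 0.498 = 0.025896
  Regime R1: 0.175 × 0.04 = 0.007
  Regime R4: 0.133 × 0.01 = 0.00133
  Regime R3: 0.186 × 0.365 = 0.06789
Normalizing constant = 0.136492.
P(Regime R5 | fog) = 0.032526/0.136492 ≈ 0.238
P(Regime R2 | fog) = 0.00185/0.136492 ≈ 0.014
P(Regime R6 | fog) = 0.025896/0.136492 ≈ 0.190
P(Regime R1 | fog) = 0.007/0.136492 ≈ 0.051
P(Regime R4 | fog) = 0.00133/0.136492 ≈ 0.010
P(Regime R3 | fog) = 0.06789/0.136492 ≈ 0.497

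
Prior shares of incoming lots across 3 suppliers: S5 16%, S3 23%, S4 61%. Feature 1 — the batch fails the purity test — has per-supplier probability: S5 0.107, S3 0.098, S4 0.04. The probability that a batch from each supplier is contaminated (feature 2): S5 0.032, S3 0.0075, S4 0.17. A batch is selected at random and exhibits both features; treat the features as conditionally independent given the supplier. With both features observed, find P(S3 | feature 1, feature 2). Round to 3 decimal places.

0.035

Compute prior × likelihood for every hypothesis:
  S5: 0.16 × 0.107 × 0.032 = 0.00054784
  S3: 0.23 × 0.098 × 0.0075 = 0.00016905
  S4: 0.61 × 0.04 × 0.17 = 0.004148
Normalizing constant = 0.00486489.
P(S3 | evidence) = 0.00016905 / 0.00486489 ≈ 0.035.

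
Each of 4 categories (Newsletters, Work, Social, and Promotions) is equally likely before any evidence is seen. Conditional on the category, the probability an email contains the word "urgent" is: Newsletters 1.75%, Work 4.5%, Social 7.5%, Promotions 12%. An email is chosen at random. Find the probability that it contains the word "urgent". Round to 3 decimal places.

0.064

With a uniform prior (1/4 each), posterior ∝ likelihood:
  Newsletters: 0.0175
  Work: 0.045
  Social: 0.075
  Promotions: 0.12
P(urgent-flag) = (1/4) × (0.0175 + 0.045 + 0.075 + 0.12) = 0.2575/4 ≈ 0.064.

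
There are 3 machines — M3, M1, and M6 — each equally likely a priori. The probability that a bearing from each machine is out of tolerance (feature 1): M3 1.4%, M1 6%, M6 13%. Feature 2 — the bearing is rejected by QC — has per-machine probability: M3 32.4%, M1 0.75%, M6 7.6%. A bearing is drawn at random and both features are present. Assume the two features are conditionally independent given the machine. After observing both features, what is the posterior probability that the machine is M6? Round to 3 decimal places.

With a uniform prior (1/3 each), posterior ∝ likelihood:
  M3: 0.014 × 0.324 = 0.004536
  M1: 0.06 × 0.0075 = 0.00045
  M6: 0.13 × 0.076 = 0.00988
Total = 0.014866.
P(M6 | evidence) = 0.00988 / 0.014866 ≈ 0.665.

0.665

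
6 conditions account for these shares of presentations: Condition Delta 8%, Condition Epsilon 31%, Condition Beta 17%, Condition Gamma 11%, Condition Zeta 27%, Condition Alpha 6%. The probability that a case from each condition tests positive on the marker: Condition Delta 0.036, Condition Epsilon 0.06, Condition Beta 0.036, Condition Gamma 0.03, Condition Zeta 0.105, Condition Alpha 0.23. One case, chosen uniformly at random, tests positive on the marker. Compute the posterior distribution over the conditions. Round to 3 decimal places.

Prior × likelihood for each hypothesis:
  Condition Delta: 0.08 × 0.036 = 0.00288
  Condition Epsilon: 0.31 × 0.06 = 0.0186
  Condition Beta: 0.17 × 0.036 = 0.00612
  Condition Gamma: 0.11 × 0.03 = 0.0033
  Condition Zeta: 0.27 × 0.105 = 0.02835
  Condition Alpha: 0.06 × 0.23 = 0.0138
Total = 0.07305.
P(Condition Delta | marker-positive) = 0.00288/0.07305 ≈ 0.039
P(Condition Epsilon | marker-positive) = 0.0186/0.07305 ≈ 0.255
P(Condition Beta | marker-positive) = 0.00612/0.07305 ≈ 0.084
P(Condition Gamma | marker-positive) = 0.0033/0.07305 ≈ 0.045
P(Condition Zeta | marker-positive) = 0.02835/0.07305 ≈ 0.388
P(Condition Alpha | marker-positive) = 0.0138/0.07305 ≈ 0.189
(Check: 0.039+0.255+0.084+0.045+0.388+0.189 = 1.000.)

Condition Delta 0.039, Condition Epsilon 0.255, Condition Beta 0.084, Condition Gamma 0.045, Condition Zeta 0.388, Condition Alpha 0.189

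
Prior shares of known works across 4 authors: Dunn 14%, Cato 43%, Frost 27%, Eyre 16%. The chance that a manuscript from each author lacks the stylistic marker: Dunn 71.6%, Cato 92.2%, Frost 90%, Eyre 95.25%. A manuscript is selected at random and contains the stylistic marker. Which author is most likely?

Taking complements, P(marker | each) = Dunn 0.284, Cato 0.078, Frost 0.1, Eyre 0.0475.
By Bayes' rule, posterior ∝ prior × likelihood:
  Dunn: 0.14 × 0.284 = 0.03976
  Cato: 0.43 × 0.078 = 0.03354
  Frost: 0.27 × 0.1 = 0.027
  Eyre: 0.16 × 0.0475 = 0.0076
Total = 0.1079.
Largest term belongs to Dunn, so Dunn is most probable.

Dunn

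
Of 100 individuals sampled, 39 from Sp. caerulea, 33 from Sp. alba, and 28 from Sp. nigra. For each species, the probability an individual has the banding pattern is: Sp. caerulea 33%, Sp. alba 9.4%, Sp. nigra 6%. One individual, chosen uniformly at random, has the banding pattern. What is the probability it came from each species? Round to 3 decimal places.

Sp. caerulea 0.729, Sp. alba 0.176, Sp. nigra 0.095

By Bayes' rule, posterior ∝ prior × likelihood:
  Sp. caerulea: 0.39 × 0.33 = 0.1287
  Sp. alba: 0.33 × 0.094 = 0.03102
  Sp. nigra: 0.28 × 0.06 = 0.0168
Total = 0.17652.
P(Sp. caerulea | banded) = 0.1287/0.17652 ≈ 0.729
P(Sp. alba | banded) = 0.03102/0.17652 ≈ 0.176
P(Sp. nigra | banded) = 0.0168/0.17652 ≈ 0.095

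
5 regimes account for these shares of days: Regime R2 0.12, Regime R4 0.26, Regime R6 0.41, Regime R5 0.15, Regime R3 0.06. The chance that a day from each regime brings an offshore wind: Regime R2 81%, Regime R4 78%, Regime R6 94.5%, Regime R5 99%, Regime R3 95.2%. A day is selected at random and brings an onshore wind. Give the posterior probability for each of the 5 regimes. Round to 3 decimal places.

Regime R2 0.213, Regime R4 0.535, Regime R6 0.211, Regime R5 0.014, Regime R3 0.027

Taking complements, P(onshore | each) = Regime R2 0.19, Regime R4 0.22, Regime R6 0.055, Regime R5 0.01, Regime R3 0.048.
Unnormalized posteriors (prior × likelihood):
  Regime R2: 0.12 × 0.19 = 0.0228
  Regime R4: 0.26 × 0.22 = 0.0572
  Regime R6: 0.41 × 0.055 = 0.02255
  Regime R5: 0.15 × 0.01 = 0.0015
  Regime R3: 0.06 × 0.048 = 0.00288
Normalizing constant = 0.10693.
P(Regime R2 | onshore) = 0.0228/0.10693 ≈ 0.213
P(Regime R4 | onshore) = 0.0572/0.10693 ≈ 0.535
P(Regime R6 | onshore) = 0.02255/0.10693 ≈ 0.211
P(Regime R5 | onshore) = 0.0015/0.10693 ≈ 0.014
P(Regime R3 | onshore) = 0.00288/0.10693 ≈ 0.027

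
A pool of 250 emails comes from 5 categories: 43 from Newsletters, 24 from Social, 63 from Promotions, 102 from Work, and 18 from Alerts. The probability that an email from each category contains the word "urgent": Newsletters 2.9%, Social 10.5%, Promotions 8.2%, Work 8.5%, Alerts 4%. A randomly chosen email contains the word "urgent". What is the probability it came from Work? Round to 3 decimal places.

0.473

Prior × likelihood for each hypothesis:
  Newsletters: 0.172 × 0.029 = 0.004988
  Social: 0.096 × 0.105 = 0.01008
  Promotions: 0.252 × 0.082 = 0.020664
  Work: 0.408 × 0.085 = 0.03468
  Alerts: 0.072 × 0.04 = 0.00288
Total = 0.073292.
P(Work | evidence) = 0.03468 / 0.073292 ≈ 0.473.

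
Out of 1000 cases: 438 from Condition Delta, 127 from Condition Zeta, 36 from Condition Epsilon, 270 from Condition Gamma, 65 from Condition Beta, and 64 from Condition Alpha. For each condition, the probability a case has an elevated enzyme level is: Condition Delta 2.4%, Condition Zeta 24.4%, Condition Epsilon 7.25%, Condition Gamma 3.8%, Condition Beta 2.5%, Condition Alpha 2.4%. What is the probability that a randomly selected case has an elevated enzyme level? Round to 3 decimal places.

0.058

Unnormalized posteriors (prior × likelihood):
  Condition Delta: 0.438 × 0.024 = 0.010512
  Condition Zeta: 0.127 × 0.244 = 0.030988
  Condition Epsilon: 0.036 × 0.0725 = 0.00261
  Condition Gamma: 0.27 × 0.038 = 0.01026
  Condition Beta: 0.065 × 0.025 = 0.001625
  Condition Alpha: 0.064 × 0.024 = 0.001536
P(elevated) = 0.010512 + 0.030988 + 0.00261 + 0.01026 + 0.001625 + 0.001536 = 0.057531 → 0.058.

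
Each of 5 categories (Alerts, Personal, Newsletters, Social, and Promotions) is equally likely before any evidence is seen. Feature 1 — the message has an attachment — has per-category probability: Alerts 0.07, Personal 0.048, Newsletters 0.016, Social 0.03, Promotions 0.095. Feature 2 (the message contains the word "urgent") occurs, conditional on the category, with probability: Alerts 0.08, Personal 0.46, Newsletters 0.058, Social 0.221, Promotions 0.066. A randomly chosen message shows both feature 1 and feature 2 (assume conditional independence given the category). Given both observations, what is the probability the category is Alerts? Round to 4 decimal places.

0.1349

Since the prior is uniform, the posterior is proportional to the likelihood:
  Alerts: 0.07 × 0.08 = 0.0056
  Personal: 0.048 × 0.46 = 0.02208
  Newsletters: 0.016 × 0.058 = 0.000928
  Social: 0.03 × 0.221 = 0.00663
  Promotions: 0.095 × 0.066 = 0.00627
Sum = 0.041508.
P(Alerts | evidence) = 0.0056 / 0.041508 ≈ 0.1349.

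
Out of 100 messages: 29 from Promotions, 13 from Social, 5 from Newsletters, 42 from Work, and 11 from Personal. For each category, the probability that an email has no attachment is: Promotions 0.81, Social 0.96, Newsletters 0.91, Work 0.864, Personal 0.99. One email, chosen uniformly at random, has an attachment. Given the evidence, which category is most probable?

Work

Taking complements, P(attachment | each) = Promotions 0.19, Social 0.04, Newsletters 0.09, Work 0.136, Personal 0.01.
Compute prior × likelihood for every hypothesis:
  Promotions: 0.29 × 0.19 = 0.0551
  Social: 0.13 × 0.04 = 0.0052
  Newsletters: 0.05 × 0.09 = 0.0045
  Work: 0.42 × 0.136 = 0.05712
  Personal: 0.11 × 0.01 = 0.0011
Sum = 0.12302.
Largest term belongs to Work, so Work is most probable.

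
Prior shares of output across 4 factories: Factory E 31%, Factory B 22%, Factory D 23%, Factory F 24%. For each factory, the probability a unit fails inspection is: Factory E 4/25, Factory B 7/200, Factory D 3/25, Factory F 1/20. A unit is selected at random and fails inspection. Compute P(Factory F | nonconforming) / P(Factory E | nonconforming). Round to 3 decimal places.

Compute prior × likelihood for every hypothesis:
  Factory E: 0.31 × 0.16 = 0.0496
  Factory B: 0.22 × 0.035 = 0.0077
  Factory D: 0.23 × 0.12 = 0.0276
  Factory F: 0.24 × 0.05 = 0.012
Normalizing constant = 0.0969.
The ratio is 0.012 / 0.0496 (the normalizer cancels) = 0.242.

0.242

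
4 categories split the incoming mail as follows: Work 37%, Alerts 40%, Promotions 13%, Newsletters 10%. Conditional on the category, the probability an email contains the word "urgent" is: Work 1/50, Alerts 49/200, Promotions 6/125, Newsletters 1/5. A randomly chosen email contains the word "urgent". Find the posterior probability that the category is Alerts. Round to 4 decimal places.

By Bayes' rule, posterior ∝ prior × likelihood:
  Work: 0.37 × 0.02 = 0.0074
  Alerts: 0.4 × 0.245 = 0.098
  Promotions: 0.13 × 0.048 = 0.00624
  Newsletters: 0.1 × 0.2 = 0.02
Normalizing constant = 0.13164.
P(Alerts | evidence) = 0.098 / 0.13164 ≈ 0.7445.

0.7445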